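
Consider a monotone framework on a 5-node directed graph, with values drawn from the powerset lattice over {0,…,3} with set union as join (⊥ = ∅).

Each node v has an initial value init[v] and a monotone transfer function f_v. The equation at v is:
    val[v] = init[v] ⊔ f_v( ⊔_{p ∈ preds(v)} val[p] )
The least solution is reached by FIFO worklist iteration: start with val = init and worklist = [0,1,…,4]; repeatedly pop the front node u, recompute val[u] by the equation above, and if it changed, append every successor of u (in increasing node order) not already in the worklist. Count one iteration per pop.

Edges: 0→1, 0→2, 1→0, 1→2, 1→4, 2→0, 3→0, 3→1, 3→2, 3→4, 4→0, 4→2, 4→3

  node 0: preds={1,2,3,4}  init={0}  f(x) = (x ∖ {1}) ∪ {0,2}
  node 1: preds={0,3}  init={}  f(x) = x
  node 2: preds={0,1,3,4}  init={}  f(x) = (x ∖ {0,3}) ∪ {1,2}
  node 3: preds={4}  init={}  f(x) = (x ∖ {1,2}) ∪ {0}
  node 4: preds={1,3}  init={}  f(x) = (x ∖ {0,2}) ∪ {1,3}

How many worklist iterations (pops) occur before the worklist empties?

13

Trace (13 dequeues):
  [1] u=0 | in {} | out {0,2} | prev {0} | push {}
  [2] u=1 | in {0,2} | out {0,2} | prev {} | push {0}
  [3] u=2 | in {0,2} | out {1,2} | prev {} | push {}
  [4] u=3 | in {} | out {0} | prev {} | push {1,2}
  [5] u=4 | in {0,2} | out {1,3} | prev {} | push {3}
  [6] u=0 | in {0,1,2,3} | out {0,2,3} | prev {0,2} | push {}
  [7] u=1 | in {0,2,3} | out {0,2,3} | prev {0,2} | push {0,4}
  [8] u=2 | in {0,1,2,3} | out {1,2} | ==
  [9] u=3 | in {1,3} | out {0,3} | prev {0} | push {1,2}
  [10] u=0 | in {0,1,2,3} | out {0,2,3} | ==
  [11] u=4 | in {0,2,3} | out {1,3} | ==
  [12] u=1 | in {0,2,3} | out {0,2,3} | ==
  [13] u=2 | in {0,1,2,3} | out {1,2} | ==

Converged values:
  [0] {0,2,3}
  [1] {0,2,3}
  [2] {1,2}
  [3] {0,3}
  [4] {1,3}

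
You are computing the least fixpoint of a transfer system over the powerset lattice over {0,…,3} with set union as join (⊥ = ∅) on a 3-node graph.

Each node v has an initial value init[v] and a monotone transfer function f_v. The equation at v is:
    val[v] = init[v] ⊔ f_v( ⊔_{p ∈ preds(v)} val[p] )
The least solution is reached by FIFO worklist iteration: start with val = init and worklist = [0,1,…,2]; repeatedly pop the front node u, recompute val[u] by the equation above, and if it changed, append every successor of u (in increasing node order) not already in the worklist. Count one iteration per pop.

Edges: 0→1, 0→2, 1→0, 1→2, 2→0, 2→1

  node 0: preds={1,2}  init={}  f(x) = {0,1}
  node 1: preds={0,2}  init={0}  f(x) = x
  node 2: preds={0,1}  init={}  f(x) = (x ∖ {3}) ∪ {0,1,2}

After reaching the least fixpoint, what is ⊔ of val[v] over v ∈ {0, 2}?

{0,1,2}

Trace (7 dequeues):
  [1] u=0 | in {0} | out {0,1} | prev {} | push {}
  [2] u=1 | in {0,1} | out {0,1} | prev {0} | push {0}
  [3] u=2 | in {0,1} | out {0,1,2} | prev {} | push {1}
  [4] u=0 | in {0,1,2} | out {0,1} | ==
  [5] u=1 | in {0,1,2} | out {0,1,2} | prev {0,1} | push {0,2}
  [6] u=0 | in {0,1,2} | out {0,1} | ==
  [7] u=2 | in {0,1,2} | out {0,1,2} | ==

Converged values:
  [0] {0,1}
  [1] {0,1,2}
  [2] {0,1,2}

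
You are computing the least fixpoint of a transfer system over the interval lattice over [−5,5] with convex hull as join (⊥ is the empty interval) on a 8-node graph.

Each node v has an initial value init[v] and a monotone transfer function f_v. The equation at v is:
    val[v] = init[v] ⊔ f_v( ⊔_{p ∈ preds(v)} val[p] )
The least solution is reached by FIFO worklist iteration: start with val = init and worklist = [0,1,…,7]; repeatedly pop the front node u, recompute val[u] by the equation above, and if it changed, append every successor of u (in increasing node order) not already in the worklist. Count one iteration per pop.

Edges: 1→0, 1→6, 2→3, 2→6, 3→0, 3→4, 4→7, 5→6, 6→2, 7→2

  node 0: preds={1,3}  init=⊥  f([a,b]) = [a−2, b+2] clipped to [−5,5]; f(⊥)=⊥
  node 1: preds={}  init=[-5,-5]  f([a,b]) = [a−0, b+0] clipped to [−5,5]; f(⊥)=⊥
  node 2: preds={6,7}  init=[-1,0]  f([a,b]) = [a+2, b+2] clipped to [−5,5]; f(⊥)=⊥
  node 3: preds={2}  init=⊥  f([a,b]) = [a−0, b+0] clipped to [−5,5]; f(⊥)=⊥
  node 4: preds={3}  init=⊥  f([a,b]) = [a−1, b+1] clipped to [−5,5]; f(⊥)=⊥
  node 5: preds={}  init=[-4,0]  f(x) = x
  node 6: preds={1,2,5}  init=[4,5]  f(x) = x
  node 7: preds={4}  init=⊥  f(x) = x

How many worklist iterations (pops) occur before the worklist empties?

Iteration log — 16 steps:
  step 1. node 0  ⊔preds=[-5,-5]  new=[-5,-3]  old=⊥  +wl: 
  step 2. node 1  ⊔preds=⊥  new=[-5,-5]  stable
  step 3. node 2  ⊔preds=[4,5]  new=[-1,5]  old=[-1,0]  +wl: 
  step 4. node 3  ⊔preds=[-1,5]  new=[-1,5]  old=⊥  +wl: 0
  step 5. node 4  ⊔preds=[-1,5]  new=[-2,5]  old=⊥  +wl: 
  step 6. node 5  ⊔preds=⊥  new=[-4,0]  stable
  step 7. node 6  ⊔preds=[-5,5]  new=[-5,5]  old=[4,5]  +wl: 2
  step 8. node 7  ⊔preds=[-2,5]  new=[-2,5]  old=⊥  +wl: 
  step 9. node 0  ⊔preds=[-5,5]  new=[-5,5]  old=[-5,-3]  +wl: 
  step 10. node 2  ⊔preds=[-5,5]  new=[-3,5]  old=[-1,5]  +wl: 3,6
  step 11. node 3  ⊔preds=[-3,5]  new=[-3,5]  old=[-1,5]  +wl: 0,4
  step 12. node 6  ⊔preds=[-5,5]  new=[-5,5]  stable
  step 13. node 0  ⊔preds=[-5,5]  new=[-5,5]  stable
  step 14. node 4  ⊔preds=[-3,5]  new=[-4,5]  old=[-2,5]  +wl: 7
  step 15. node 7  ⊔preds=[-4,5]  new=[-4,5]  old=[-2,5]  +wl: 2
  step 16. node 2  ⊔preds=[-5,5]  new=[-3,5]  stable

Least fixpoint reached:
  node 0: [-5,5]
  node 1: [-5,-5]
  node 2: [-3,5]
  node 3: [-3,5]
  node 4: [-4,5]
  node 5: [-4,0]
  node 6: [-5,5]
  node 7: [-4,5]

16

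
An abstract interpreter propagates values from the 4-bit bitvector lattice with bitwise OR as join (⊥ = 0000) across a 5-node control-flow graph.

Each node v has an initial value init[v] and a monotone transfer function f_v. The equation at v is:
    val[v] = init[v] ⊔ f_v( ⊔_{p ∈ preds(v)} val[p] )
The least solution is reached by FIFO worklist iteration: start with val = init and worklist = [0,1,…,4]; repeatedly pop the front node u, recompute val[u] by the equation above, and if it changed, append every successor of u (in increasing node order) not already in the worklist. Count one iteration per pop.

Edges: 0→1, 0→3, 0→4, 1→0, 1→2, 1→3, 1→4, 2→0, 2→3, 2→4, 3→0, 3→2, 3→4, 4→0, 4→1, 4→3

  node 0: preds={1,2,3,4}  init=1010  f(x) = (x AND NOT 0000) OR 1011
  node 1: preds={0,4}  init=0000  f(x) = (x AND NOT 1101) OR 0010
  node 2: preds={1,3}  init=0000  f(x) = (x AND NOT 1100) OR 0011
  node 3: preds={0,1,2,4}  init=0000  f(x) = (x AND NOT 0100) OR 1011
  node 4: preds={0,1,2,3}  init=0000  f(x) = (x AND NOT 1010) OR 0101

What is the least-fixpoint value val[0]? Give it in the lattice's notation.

Worklist (10 pops):
  #1 pop 0: in=0000 → 1011 (was 1010); enqueue []
  #2 pop 1: in=1011 → 0010 (was 0000); enqueue [0]
  #3 pop 2: in=0010 → 0011 (was 0000); enqueue []
  #4 pop 3: in=1011 → 1011 (was 0000); enqueue [2]
  #5 pop 4: in=1011 → 0101 (was 0000); enqueue [1,3]
  #6 pop 0: in=1111 → 1111 (was 1011); enqueue [4]
  #7 pop 2: in=1011 → 0011 (no change)
  #8 pop 1: in=1111 → 0010 (no change)
  #9 pop 3: in=1111 → 1011 (no change)
  #10 pop 4: in=1111 → 0101 (no change)

Fixpoint:
  val[0] = 1111
  val[1] = 0010
  val[2] = 0011
  val[3] = 1011
  val[4] = 0101

1111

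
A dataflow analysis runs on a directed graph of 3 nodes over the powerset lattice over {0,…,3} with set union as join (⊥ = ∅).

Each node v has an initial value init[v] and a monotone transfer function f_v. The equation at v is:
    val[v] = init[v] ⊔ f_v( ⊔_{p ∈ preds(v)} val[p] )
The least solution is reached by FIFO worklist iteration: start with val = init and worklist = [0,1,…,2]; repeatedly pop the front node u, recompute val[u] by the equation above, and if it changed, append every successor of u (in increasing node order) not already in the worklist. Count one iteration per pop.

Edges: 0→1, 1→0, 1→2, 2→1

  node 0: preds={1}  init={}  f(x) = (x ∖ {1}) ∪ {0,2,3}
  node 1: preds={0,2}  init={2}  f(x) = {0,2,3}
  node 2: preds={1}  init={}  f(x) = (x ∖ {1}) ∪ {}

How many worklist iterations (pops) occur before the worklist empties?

Worklist (5 pops):
  #1 pop 0: in={2} → {0,2,3} (was {}); enqueue []
  #2 pop 1: in={0,2,3} → {0,2,3} (was {2}); enqueue [0]
  #3 pop 2: in={0,2,3} → {0,2,3} (was {}); enqueue [1]
  #4 pop 0: in={0,2,3} → {0,2,3} (no change)
  #5 pop 1: in={0,2,3} → {0,2,3} (no change)

Fixpoint:
  val[0] = {0,2,3}
  val[1] = {0,2,3}
  val[2] = {0,2,3}

5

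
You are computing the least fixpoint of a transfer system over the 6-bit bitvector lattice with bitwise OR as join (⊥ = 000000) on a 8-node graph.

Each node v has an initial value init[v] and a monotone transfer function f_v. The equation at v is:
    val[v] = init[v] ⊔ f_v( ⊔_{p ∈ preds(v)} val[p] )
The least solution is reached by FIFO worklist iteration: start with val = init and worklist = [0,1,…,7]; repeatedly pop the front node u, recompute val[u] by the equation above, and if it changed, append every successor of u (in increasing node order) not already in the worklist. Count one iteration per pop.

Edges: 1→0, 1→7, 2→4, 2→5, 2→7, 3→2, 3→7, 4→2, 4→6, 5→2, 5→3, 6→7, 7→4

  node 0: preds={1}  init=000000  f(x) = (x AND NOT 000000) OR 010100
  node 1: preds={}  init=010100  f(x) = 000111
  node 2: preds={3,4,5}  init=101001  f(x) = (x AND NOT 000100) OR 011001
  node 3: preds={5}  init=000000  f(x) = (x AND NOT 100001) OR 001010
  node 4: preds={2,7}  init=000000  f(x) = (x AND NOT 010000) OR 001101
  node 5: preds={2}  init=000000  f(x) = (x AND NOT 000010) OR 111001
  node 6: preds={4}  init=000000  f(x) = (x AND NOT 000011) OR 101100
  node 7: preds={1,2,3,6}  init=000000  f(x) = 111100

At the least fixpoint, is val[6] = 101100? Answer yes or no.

Iteration log — 16 steps:
  step 1. node 0  ⊔preds=010100  new=010100  old=000000  +wl: 
  step 2. node 1  ⊔preds=000000  new=010111  old=010100  +wl: 0
  step 3. node 2  ⊔preds=000000  new=111001  old=101001  +wl: 
  step 4. node 3  ⊔preds=000000  new=001010  old=000000  +wl: 2
  step 5. node 4  ⊔preds=111001  new=101101  old=000000  +wl: 
  step 6. node 5  ⊔preds=111001  new=111001  old=000000  +wl: 3
  step 7. node 6  ⊔preds=101101  new=101100  old=000000  +wl: 
  step 8. node 7  ⊔preds=111111  new=111100  old=000000  +wl: 4
  step 9. node 0  ⊔preds=010111  new=010111  old=010100  +wl: 
  step 10. node 2  ⊔preds=111111  new=111011  old=111001  +wl: 5,7
  step 11. node 3  ⊔preds=111001  new=011010  old=001010  +wl: 2
  step 12. node 4  ⊔preds=111111  new=101111  old=101101  +wl: 6
  step 13. node 5  ⊔preds=111011  new=111001  stable
  step 14. node 7  ⊔preds=111111  new=111100  stable
  step 15. node 2  ⊔preds=111111  new=111011  stable
  step 16. node 6  ⊔preds=101111  new=101100  stable

Least fixpoint reached:
  node 0: 010111
  node 1: 010111
  node 2: 111011
  node 3: 011010
  node 4: 101111
  node 5: 111001
  node 6: 101100
  node 7: 111100

yes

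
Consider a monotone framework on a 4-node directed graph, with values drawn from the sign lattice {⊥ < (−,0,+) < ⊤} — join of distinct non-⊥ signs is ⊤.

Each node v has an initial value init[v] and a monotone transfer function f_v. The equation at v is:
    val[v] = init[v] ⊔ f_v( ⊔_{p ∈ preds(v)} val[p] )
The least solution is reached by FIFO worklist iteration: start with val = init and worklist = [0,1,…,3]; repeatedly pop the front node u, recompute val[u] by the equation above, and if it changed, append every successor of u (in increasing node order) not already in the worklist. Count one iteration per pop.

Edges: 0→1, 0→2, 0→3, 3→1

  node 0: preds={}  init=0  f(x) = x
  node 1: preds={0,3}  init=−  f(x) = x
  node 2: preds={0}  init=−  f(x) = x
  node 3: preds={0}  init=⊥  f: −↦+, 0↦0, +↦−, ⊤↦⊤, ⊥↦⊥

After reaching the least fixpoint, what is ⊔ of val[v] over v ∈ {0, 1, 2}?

⊤

Iteration log — 5 steps:
  step 1. node 0  ⊔preds=⊥  new=0  stable
  step 2. node 1  ⊔preds=0  new=⊤  old=−  +wl: 
  step 3. node 2  ⊔preds=0  new=⊤  old=−  +wl: 
  step 4. node 3  ⊔preds=0  new=0  old=⊥  +wl: 1
  step 5. node 1  ⊔preds=0  new=⊤  stable

Least fixpoint reached:
  node 0: 0
  node 1: ⊤
  node 2: ⊤
  node 3: 0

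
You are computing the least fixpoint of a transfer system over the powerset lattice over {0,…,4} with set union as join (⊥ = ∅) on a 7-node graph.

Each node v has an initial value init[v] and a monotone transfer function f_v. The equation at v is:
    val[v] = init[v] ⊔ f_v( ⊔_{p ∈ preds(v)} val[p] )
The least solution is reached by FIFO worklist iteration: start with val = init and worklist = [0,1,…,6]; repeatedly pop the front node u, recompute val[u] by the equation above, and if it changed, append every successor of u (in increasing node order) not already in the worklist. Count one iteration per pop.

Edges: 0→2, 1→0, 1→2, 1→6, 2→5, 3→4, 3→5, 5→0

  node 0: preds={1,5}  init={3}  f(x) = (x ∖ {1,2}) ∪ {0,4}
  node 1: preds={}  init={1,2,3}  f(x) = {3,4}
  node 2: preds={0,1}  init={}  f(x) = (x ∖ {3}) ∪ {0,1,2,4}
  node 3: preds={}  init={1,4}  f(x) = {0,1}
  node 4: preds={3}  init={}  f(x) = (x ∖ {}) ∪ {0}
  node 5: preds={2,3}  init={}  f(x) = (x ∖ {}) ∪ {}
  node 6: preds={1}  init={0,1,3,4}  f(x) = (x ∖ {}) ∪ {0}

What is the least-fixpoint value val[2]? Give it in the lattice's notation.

{0,1,2,4}

Iteration log — 8 steps:
  step 1. node 0  ⊔preds={1,2,3}  new={0,3,4}  old={3}  +wl: 
  step 2. node 1  ⊔preds={}  new={1,2,3,4}  old={1,2,3}  +wl: 0
  step 3. node 2  ⊔preds={0,1,2,3,4}  new={0,1,2,4}  old={}  +wl: 
  step 4. node 3  ⊔preds={}  new={0,1,4}  old={1,4}  +wl: 
  step 5. node 4  ⊔preds={0,1,4}  new={0,1,4}  old={}  +wl: 
  step 6. node 5  ⊔preds={0,1,2,4}  new={0,1,2,4}  old={}  +wl: 
  step 7. node 6  ⊔preds={1,2,3,4}  new={0,1,2,3,4}  old={0,1,3,4}  +wl: 
  step 8. node 0  ⊔preds={0,1,2,3,4}  new={0,3,4}  stable

Least fixpoint reached:
  node 0: {0,3,4}
  node 1: {1,2,3,4}
  node 2: {0,1,2,4}
  node 3: {0,1,4}
  node 4: {0,1,4}
  node 5: {0,1,2,4}
  node 6: {0,1,2,3,4}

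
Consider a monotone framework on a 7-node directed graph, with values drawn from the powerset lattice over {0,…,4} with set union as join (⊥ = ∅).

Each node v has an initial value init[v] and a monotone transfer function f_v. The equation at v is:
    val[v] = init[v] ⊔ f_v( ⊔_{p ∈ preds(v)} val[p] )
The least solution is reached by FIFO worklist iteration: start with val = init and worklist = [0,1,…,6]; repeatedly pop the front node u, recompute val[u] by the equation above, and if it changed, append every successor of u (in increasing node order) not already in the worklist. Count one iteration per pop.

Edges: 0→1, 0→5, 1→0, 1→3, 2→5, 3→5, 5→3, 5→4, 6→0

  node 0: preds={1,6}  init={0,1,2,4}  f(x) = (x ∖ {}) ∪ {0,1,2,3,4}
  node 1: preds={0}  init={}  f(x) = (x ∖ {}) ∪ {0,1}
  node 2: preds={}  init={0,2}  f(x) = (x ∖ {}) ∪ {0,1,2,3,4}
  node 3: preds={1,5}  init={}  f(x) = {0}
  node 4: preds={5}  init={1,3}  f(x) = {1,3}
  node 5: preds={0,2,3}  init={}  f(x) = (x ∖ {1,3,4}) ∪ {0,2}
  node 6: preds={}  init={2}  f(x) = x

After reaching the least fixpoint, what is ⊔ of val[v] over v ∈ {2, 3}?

{0,1,2,3,4}

Iteration log — 10 steps:
  step 1. node 0  ⊔preds={2}  new={0,1,2,3,4}  old={0,1,2,4}  +wl: 
  step 2. node 1  ⊔preds={0,1,2,3,4}  new={0,1,2,3,4}  old={}  +wl: 0
  step 3. node 2  ⊔preds={}  new={0,1,2,3,4}  old={0,2}  +wl: 
  step 4. node 3  ⊔preds={0,1,2,3,4}  new={0}  old={}  +wl: 
  step 5. node 4  ⊔preds={}  new={1,3}  stable
  step 6. node 5  ⊔preds={0,1,2,3,4}  new={0,2}  old={}  +wl: 3,4
  step 7. node 6  ⊔preds={}  new={2}  stable
  step 8. node 0  ⊔preds={0,1,2,3,4}  new={0,1,2,3,4}  stable
  step 9. node 3  ⊔preds={0,1,2,3,4}  new={0}  stable
  step 10. node 4  ⊔preds={0,2}  new={1,3}  stable

Least fixpoint reached:
  node 0: {0,1,2,3,4}
  node 1: {0,1,2,3,4}
  node 2: {0,1,2,3,4}
  node 3: {0}
  node 4: {1,3}
  node 5: {0,2}
  node 6: {2}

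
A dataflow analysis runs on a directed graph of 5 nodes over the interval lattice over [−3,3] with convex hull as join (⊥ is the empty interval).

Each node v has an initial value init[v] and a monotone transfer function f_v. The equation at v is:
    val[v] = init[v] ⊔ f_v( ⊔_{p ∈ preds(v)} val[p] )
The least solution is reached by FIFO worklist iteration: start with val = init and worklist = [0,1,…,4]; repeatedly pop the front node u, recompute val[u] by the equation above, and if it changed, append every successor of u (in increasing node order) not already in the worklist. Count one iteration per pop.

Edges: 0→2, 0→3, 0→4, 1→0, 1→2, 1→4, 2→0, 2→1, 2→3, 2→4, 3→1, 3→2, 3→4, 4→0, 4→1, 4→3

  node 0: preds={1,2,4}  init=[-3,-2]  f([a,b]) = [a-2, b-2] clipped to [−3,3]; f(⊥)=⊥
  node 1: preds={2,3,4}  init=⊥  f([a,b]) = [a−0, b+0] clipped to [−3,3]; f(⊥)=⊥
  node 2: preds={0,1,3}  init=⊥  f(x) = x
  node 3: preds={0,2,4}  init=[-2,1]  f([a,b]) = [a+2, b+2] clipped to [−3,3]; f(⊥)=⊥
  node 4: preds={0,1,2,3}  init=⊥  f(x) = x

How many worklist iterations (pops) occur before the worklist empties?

12

Iteration log — 12 steps:
  step 1. node 0  ⊔preds=⊥  new=[-3,-2]  stable
  step 2. node 1  ⊔preds=[-2,1]  new=[-2,1]  old=⊥  +wl: 0
  step 3. node 2  ⊔preds=[-3,1]  new=[-3,1]  old=⊥  +wl: 1
  step 4. node 3  ⊔preds=[-3,1]  new=[-2,3]  old=[-2,1]  +wl: 2
  step 5. node 4  ⊔preds=[-3,3]  new=[-3,3]  old=⊥  +wl: 3
  step 6. node 0  ⊔preds=[-3,3]  new=[-3,1]  old=[-3,-2]  +wl: 4
  step 7. node 1  ⊔preds=[-3,3]  new=[-3,3]  old=[-2,1]  +wl: 0
  step 8. node 2  ⊔preds=[-3,3]  new=[-3,3]  old=[-3,1]  +wl: 1
  step 9. node 3  ⊔preds=[-3,3]  new=[-2,3]  stable
  step 10. node 4  ⊔preds=[-3,3]  new=[-3,3]  stable
  step 11. node 0  ⊔preds=[-3,3]  new=[-3,1]  stable
  step 12. node 1  ⊔preds=[-3,3]  new=[-3,3]  stable

Least fixpoint reached:
  node 0: [-3,1]
  node 1: [-3,3]
  node 2: [-3,3]
  node 3: [-2,3]
  node 4: [-3,3]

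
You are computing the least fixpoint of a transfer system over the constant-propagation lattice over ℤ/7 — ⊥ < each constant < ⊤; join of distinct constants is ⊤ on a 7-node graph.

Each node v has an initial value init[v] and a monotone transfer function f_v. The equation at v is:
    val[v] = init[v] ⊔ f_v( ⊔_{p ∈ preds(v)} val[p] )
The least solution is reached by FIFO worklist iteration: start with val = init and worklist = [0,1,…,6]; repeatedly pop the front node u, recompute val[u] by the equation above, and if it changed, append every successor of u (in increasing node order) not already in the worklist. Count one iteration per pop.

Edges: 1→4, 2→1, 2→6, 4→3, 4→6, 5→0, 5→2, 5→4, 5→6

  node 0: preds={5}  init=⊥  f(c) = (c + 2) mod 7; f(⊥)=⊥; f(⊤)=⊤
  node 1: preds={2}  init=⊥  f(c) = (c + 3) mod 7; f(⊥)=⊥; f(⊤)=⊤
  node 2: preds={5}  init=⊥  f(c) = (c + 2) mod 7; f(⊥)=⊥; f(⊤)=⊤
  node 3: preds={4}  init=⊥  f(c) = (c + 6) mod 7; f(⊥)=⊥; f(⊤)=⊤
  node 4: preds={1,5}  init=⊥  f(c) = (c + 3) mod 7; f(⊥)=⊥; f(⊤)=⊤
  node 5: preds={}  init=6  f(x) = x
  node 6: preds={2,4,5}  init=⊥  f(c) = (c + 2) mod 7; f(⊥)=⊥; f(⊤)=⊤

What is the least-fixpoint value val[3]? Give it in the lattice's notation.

⊤

Worklist (12 pops):
  #1 pop 0: in=6 → 1 (was ⊥); enqueue []
  #2 pop 1: in=⊥ → ⊥ (no change)
  #3 pop 2: in=6 → 1 (was ⊥); enqueue [1]
  #4 pop 3: in=⊥ → ⊥ (no change)
  #5 pop 4: in=6 → 2 (was ⊥); enqueue [3]
  #6 pop 5: in=⊥ → 6 (no change)
  #7 pop 6: in=⊤ → ⊤ (was ⊥); enqueue []
  #8 pop 1: in=1 → 4 (was ⊥); enqueue [4]
  #9 pop 3: in=2 → 1 (was ⊥); enqueue []
  #10 pop 4: in=⊤ → ⊤ (was 2); enqueue [3,6]
  #11 pop 3: in=⊤ → ⊤ (was 1); enqueue []
  #12 pop 6: in=⊤ → ⊤ (no change)

Fixpoint:
  val[0] = 1
  val[1] = 4
  val[2] = 1
  val[3] = ⊤
  val[4] = ⊤
  val[5] = 6
  val[6] = ⊤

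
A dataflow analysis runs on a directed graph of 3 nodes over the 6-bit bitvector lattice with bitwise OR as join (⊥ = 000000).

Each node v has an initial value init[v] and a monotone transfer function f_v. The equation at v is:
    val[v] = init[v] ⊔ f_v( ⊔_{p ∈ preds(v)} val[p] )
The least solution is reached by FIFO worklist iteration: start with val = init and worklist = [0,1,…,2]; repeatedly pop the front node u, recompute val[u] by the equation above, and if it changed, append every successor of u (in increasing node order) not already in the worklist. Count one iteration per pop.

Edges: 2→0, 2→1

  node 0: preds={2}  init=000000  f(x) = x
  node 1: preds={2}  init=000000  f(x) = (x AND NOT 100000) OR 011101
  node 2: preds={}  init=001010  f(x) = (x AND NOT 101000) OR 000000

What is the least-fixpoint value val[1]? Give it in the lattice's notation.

011111

Worklist (3 pops):
  #1 pop 0: in=001010 → 001010 (was 000000); enqueue []
  #2 pop 1: in=001010 → 011111 (was 000000); enqueue []
  #3 pop 2: in=000000 → 001010 (no change)

Fixpoint:
  val[0] = 001010
  val[1] = 011111
  val[2] = 001010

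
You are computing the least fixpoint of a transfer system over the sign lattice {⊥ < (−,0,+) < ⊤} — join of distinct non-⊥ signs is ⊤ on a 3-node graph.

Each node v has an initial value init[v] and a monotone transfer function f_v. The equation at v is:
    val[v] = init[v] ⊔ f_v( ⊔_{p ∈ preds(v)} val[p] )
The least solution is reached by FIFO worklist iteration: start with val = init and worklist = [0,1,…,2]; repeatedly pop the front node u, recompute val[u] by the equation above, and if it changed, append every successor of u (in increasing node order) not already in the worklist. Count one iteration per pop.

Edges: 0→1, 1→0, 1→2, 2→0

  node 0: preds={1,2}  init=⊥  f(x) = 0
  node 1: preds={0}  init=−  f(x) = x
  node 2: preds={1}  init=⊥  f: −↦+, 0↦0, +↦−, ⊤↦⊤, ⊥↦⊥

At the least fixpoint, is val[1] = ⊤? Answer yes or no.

yes

Worklist (4 pops):
  #1 pop 0: in=− → 0 (was ⊥); enqueue []
  #2 pop 1: in=0 → ⊤ (was −); enqueue [0]
  #3 pop 2: in=⊤ → ⊤ (was ⊥); enqueue []
  #4 pop 0: in=⊤ → 0 (no change)

Fixpoint:
  val[0] = 0
  val[1] = ⊤
  val[2] = ⊤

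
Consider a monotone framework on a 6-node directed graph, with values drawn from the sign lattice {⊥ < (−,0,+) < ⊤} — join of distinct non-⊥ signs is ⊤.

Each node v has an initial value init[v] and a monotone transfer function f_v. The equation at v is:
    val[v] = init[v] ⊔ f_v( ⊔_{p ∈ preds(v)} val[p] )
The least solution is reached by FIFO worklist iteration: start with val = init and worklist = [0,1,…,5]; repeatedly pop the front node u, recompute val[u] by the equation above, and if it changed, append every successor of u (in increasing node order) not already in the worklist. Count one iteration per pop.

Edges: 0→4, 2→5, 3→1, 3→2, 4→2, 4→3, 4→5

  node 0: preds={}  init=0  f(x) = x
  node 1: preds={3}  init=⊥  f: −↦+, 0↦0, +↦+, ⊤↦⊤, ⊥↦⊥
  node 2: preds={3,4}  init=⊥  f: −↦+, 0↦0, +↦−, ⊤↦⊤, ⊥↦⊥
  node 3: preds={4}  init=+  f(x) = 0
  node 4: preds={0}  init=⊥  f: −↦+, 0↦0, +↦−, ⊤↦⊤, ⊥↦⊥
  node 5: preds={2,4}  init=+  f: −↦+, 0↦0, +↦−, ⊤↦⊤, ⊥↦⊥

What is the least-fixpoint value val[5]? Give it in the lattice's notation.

⊤

Worklist (10 pops):
  #1 pop 0: in=⊥ → 0 (no change)
  #2 pop 1: in=+ → + (was ⊥); enqueue []
  #3 pop 2: in=+ → − (was ⊥); enqueue []
  #4 pop 3: in=⊥ → ⊤ (was +); enqueue [1,2]
  #5 pop 4: in=0 → 0 (was ⊥); enqueue [3]
  #6 pop 5: in=⊤ → ⊤ (was +); enqueue []
  #7 pop 1: in=⊤ → ⊤ (was +); enqueue []
  #8 pop 2: in=⊤ → ⊤ (was −); enqueue [5]
  #9 pop 3: in=0 → ⊤ (no change)
  #10 pop 5: in=⊤ → ⊤ (no change)

Fixpoint:
  val[0] = 0
  val[1] = ⊤
  val[2] = ⊤
  val[3] = ⊤
  val[4] = 0
  val[5] = ⊤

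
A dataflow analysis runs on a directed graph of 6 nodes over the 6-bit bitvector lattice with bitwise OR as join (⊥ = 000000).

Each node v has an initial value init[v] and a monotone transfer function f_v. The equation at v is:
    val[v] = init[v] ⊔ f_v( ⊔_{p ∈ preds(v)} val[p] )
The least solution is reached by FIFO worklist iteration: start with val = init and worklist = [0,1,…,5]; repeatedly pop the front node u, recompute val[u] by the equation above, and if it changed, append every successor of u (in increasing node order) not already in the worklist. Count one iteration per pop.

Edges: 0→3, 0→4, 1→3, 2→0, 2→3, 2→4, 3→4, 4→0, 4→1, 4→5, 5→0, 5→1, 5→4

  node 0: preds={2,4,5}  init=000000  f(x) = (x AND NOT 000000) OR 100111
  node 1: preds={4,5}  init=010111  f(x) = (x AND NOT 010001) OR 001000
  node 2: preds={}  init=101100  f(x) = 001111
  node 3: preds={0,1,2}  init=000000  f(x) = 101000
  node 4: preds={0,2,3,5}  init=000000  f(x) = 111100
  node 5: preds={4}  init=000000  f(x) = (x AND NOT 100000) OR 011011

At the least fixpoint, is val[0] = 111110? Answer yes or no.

Iteration log — 10 steps:
  step 1. node 0  ⊔preds=101100  new=101111  old=000000  +wl: 
  step 2. node 1  ⊔preds=000000  new=011111  old=010111  +wl: 
  step 3. node 2  ⊔preds=000000  new=101111  old=101100  +wl: 0
  step 4. node 3  ⊔preds=111111  new=101000  old=000000  +wl: 
  step 5. node 4  ⊔preds=101111  new=111100  old=000000  +wl: 1
  step 6. node 5  ⊔preds=111100  new=011111  old=000000  +wl: 4
  step 7. node 0  ⊔preds=111111  new=111111  old=101111  +wl: 3
  step 8. node 1  ⊔preds=111111  new=111111  old=011111  +wl: 
  step 9. node 4  ⊔preds=111111  new=111100  stable
  step 10. node 3  ⊔preds=111111  new=101000  stable

Least fixpoint reached:
  node 0: 111111
  node 1: 111111
  node 2: 101111
  node 3: 101000
  node 4: 111100
  node 5: 011111

no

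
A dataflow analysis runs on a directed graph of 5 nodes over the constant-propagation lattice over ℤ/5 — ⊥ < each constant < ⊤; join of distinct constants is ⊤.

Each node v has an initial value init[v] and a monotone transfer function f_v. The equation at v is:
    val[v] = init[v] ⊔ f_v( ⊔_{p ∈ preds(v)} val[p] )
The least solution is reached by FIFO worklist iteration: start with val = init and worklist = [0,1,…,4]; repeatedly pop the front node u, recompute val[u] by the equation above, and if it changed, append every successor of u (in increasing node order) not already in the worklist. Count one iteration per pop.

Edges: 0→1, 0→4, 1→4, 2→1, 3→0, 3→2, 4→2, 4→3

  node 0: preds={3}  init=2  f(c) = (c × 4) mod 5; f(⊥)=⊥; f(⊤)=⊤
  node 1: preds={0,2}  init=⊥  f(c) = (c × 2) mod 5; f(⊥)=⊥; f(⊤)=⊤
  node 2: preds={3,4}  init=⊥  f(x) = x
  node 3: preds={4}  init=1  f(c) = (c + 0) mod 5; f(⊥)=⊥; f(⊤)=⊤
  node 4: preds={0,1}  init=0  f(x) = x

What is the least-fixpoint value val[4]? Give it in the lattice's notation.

⊤

Worklist (9 pops):
  #1 pop 0: in=1 → ⊤ (was 2); enqueue []
  #2 pop 1: in=⊤ → ⊤ (was ⊥); enqueue []
  #3 pop 2: in=⊤ → ⊤ (was ⊥); enqueue [1]
  #4 pop 3: in=0 → ⊤ (was 1); enqueue [0,2]
  #5 pop 4: in=⊤ → ⊤ (was 0); enqueue [3]
  #6 pop 1: in=⊤ → ⊤ (no change)
  #7 pop 0: in=⊤ → ⊤ (no change)
  #8 pop 2: in=⊤ → ⊤ (no change)
  #9 pop 3: in=⊤ → ⊤ (no change)

Fixpoint:
  val[0] = ⊤
  val[1] = ⊤
  val[2] = ⊤
  val[3] = ⊤
  val[4] = ⊤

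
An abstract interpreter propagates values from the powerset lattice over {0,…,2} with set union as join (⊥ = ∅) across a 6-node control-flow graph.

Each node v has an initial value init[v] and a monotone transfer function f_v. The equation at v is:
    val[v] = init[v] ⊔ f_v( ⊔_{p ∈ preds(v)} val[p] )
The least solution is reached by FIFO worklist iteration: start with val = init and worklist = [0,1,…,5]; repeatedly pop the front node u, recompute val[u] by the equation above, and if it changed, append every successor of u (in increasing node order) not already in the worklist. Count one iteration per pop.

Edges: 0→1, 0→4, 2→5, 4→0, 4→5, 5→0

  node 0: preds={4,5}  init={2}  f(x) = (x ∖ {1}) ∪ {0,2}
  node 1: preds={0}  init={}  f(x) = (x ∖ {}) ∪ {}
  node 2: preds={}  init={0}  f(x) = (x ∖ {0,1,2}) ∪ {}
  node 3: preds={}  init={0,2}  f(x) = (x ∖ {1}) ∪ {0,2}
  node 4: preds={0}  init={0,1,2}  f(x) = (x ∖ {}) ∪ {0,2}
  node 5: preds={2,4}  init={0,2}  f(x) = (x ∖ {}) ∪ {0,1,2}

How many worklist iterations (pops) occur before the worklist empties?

7

Worklist (7 pops):
  #1 pop 0: in={0,1,2} → {0,2} (was {2}); enqueue []
  #2 pop 1: in={0,2} → {0,2} (was {}); enqueue []
  #3 pop 2: in={} → {0} (no change)
  #4 pop 3: in={} → {0,2} (no change)
  #5 pop 4: in={0,2} → {0,1,2} (no change)
  #6 pop 5: in={0,1,2} → {0,1,2} (was {0,2}); enqueue [0]
  #7 pop 0: in={0,1,2} → {0,2} (no change)

Fixpoint:
  val[0] = {0,2}
  val[1] = {0,2}
  val[2] = {0}
  val[3] = {0,2}
  val[4] = {0,1,2}
  val[5] = {0,1,2}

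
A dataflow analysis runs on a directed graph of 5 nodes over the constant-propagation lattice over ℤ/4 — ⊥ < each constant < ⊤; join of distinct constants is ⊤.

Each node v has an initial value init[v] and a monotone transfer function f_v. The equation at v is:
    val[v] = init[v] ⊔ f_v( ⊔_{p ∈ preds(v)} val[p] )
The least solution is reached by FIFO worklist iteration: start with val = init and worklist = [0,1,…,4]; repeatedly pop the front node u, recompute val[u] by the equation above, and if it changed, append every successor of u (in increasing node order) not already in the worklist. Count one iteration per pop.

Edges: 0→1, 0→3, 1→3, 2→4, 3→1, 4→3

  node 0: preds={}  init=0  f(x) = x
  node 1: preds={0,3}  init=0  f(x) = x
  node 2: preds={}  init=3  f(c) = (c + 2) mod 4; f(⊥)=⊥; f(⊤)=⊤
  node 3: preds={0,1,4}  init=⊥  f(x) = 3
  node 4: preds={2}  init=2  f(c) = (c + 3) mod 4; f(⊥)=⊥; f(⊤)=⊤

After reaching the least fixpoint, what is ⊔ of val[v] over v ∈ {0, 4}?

⊤

Iteration log — 7 steps:
  step 1. node 0  ⊔preds=⊥  new=0  stable
  step 2. node 1  ⊔preds=0  new=0  stable
  step 3. node 2  ⊔preds=⊥  new=3  stable
  step 4. node 3  ⊔preds=⊤  new=3  old=⊥  +wl: 1
  step 5. node 4  ⊔preds=3  new=2  stable
  step 6. node 1  ⊔preds=⊤  new=⊤  old=0  +wl: 3
  step 7. node 3  ⊔preds=⊤  new=3  stable

Least fixpoint reached:
  node 0: 0
  node 1: ⊤
  node 2: 3
  node 3: 3
  node 4: 2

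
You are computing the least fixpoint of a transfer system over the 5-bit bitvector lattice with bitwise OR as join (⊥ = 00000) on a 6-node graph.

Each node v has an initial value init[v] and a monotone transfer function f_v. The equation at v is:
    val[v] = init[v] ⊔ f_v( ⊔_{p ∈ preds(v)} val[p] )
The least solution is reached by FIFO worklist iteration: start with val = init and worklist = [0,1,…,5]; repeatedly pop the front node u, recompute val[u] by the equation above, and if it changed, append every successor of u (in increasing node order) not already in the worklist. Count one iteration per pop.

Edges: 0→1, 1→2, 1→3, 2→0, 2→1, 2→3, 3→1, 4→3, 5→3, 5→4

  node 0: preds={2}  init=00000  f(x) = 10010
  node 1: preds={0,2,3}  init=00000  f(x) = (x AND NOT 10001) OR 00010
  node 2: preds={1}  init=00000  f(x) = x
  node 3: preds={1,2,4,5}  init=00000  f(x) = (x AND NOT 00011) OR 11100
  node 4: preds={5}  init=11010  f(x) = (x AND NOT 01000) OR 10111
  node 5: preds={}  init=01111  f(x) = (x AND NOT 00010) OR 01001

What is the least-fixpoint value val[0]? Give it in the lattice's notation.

Iteration log — 13 steps:
  step 1. node 0  ⊔preds=00000  new=10010  old=00000  +wl: 
  step 2. node 1  ⊔preds=10010  new=00010  old=00000  +wl: 
  step 3. node 2  ⊔preds=00010  new=00010  old=00000  +wl: 0,1
  step 4. node 3  ⊔preds=11111  new=11100  old=00000  +wl: 
  step 5. node 4  ⊔preds=01111  new=11111  old=11010  +wl: 3
  step 6. node 5  ⊔preds=00000  new=01111  stable
  step 7. node 0  ⊔preds=00010  new=10010  stable
  step 8. node 1  ⊔preds=11110  new=01110  old=00010  +wl: 2
  step 9. node 3  ⊔preds=11111  new=11100  stable
  step 10. node 2  ⊔preds=01110  new=01110  old=00010  +wl: 0,1,3
  step 11. node 0  ⊔preds=01110  new=10010  stable
  step 12. node 1  ⊔preds=11110  new=01110  stable
  step 13. node 3  ⊔preds=11111  new=11100  stable

Least fixpoint reached:
  node 0: 10010
  node 1: 01110
  node 2: 01110
  node 3: 11100
  node 4: 11111
  node 5: 01111

10010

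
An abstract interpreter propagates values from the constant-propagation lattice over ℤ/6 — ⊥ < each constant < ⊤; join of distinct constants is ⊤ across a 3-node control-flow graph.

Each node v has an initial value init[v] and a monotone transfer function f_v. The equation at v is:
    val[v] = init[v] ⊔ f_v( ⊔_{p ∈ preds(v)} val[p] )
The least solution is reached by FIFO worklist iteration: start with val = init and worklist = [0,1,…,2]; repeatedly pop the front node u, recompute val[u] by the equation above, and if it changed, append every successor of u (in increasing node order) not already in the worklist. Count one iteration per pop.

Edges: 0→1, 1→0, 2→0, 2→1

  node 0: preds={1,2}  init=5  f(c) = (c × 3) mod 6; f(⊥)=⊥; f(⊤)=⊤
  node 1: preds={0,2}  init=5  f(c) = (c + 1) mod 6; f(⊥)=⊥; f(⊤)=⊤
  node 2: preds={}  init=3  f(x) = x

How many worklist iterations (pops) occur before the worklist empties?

4

Trace (4 dequeues):
  [1] u=0 | in ⊤ | out ⊤ | prev 5 | push {}
  [2] u=1 | in ⊤ | out ⊤ | prev 5 | push {0}
  [3] u=2 | in ⊥ | out 3 | ==
  [4] u=0 | in ⊤ | out ⊤ | ==

Converged values:
  [0] ⊤
  [1] ⊤
  [2] 3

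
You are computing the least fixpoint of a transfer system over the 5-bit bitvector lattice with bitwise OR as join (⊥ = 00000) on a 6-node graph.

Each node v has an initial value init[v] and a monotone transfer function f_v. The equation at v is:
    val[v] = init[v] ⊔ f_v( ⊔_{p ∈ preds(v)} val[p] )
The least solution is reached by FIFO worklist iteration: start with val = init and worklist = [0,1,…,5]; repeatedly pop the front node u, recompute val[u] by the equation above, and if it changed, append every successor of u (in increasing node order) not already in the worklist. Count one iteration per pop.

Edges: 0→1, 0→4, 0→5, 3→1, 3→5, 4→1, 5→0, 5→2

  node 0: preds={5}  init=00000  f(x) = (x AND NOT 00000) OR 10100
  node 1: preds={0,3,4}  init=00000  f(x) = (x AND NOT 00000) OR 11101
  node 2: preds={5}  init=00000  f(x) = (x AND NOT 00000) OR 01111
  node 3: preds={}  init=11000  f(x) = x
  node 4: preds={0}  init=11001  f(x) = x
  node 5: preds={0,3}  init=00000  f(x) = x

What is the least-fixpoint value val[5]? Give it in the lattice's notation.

11100

Trace (12 dequeues):
  [1] u=0 | in 00000 | out 10100 | prev 00000 | push {}
  [2] u=1 | in 11101 | out 11101 | prev 00000 | push {}
  [3] u=2 | in 00000 | out 01111 | prev 00000 | push {}
  [4] u=3 | in 00000 | out 11000 | ==
  [5] u=4 | in 10100 | out 11101 | prev 11001 | push {1}
  [6] u=5 | in 11100 | out 11100 | prev 00000 | push {0,2}
  [7] u=1 | in 11101 | out 11101 | ==
  [8] u=0 | in 11100 | out 11100 | prev 10100 | push {1,4,5}
  [9] u=2 | in 11100 | out 11111 | prev 01111 | push {}
  [10] u=1 | in 11101 | out 11101 | ==
  [11] u=4 | in 11100 | out 11101 | ==
  [12] u=5 | in 11100 | out 11100 | ==

Converged values:
  [0] 11100
  [1] 11101
  [2] 11111
  [3] 11000
  [4] 11101
  [5] 11100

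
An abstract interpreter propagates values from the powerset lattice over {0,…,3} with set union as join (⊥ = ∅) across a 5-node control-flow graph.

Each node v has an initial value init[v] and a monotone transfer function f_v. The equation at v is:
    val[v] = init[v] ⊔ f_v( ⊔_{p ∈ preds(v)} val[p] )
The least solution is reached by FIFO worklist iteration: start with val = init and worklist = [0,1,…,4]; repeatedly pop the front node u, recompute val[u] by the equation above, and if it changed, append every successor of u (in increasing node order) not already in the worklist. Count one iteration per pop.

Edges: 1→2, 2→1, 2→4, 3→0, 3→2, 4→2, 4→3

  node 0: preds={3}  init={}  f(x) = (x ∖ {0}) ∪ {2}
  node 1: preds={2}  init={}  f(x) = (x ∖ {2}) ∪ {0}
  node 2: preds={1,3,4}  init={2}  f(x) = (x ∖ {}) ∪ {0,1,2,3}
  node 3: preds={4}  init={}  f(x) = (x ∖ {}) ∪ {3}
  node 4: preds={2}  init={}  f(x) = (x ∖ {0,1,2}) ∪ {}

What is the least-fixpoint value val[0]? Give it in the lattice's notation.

Worklist (9 pops):
  #1 pop 0: in={} → {2} (was {}); enqueue []
  #2 pop 1: in={2} → {0} (was {}); enqueue []
  #3 pop 2: in={0} → {0,1,2,3} (was {2}); enqueue [1]
  #4 pop 3: in={} → {3} (was {}); enqueue [0,2]
  #5 pop 4: in={0,1,2,3} → {3} (was {}); enqueue [3]
  #6 pop 1: in={0,1,2,3} → {0,1,3} (was {0}); enqueue []
  #7 pop 0: in={3} → {2,3} (was {2}); enqueue []
  #8 pop 2: in={0,1,3} → {0,1,2,3} (no change)
  #9 pop 3: in={3} → {3} (no change)

Fixpoint:
  val[0] = {2,3}
  val[1] = {0,1,3}
  val[2] = {0,1,2,3}
  val[3] = {3}
  val[4] = {3}

{2,3}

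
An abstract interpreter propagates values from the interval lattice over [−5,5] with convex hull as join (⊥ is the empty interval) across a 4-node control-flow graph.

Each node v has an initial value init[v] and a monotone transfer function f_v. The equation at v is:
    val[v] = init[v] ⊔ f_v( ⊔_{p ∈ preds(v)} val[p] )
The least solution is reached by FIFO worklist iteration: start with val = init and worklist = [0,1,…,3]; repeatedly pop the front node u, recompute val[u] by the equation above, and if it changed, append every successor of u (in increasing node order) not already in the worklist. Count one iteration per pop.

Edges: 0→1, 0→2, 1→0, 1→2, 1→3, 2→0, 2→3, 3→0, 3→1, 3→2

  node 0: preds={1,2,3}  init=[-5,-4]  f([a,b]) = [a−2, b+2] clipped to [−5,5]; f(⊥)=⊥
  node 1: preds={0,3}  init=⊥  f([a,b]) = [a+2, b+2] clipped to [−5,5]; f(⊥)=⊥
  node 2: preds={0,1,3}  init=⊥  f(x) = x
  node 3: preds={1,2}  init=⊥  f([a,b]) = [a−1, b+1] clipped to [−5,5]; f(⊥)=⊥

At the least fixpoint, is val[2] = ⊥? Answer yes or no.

no

Iteration log — 16 steps:
  step 1. node 0  ⊔preds=⊥  new=[-5,-4]  stable
  step 2. node 1  ⊔preds=[-5,-4]  new=[-3,-2]  old=⊥  +wl: 0
  step 3. node 2  ⊔preds=[-5,-2]  new=[-5,-2]  old=⊥  +wl: 
  step 4. node 3  ⊔preds=[-5,-2]  new=[-5,-1]  old=⊥  +wl: 1,2
  step 5. node 0  ⊔preds=[-5,-1]  new=[-5,1]  old=[-5,-4]  +wl: 
  step 6. node 1  ⊔preds=[-5,1]  new=[-3,3]  old=[-3,-2]  +wl: 0,3
  step 7. node 2  ⊔preds=[-5,3]  new=[-5,3]  old=[-5,-2]  +wl: 
  step 8. node 0  ⊔preds=[-5,3]  new=[-5,5]  old=[-5,1]  +wl: 1,2
  step 9. node 3  ⊔preds=[-5,3]  new=[-5,4]  old=[-5,-1]  +wl: 0
  step 10. node 1  ⊔preds=[-5,5]  new=[-3,5]  old=[-3,3]  +wl: 3
  step 11. node 2  ⊔preds=[-5,5]  new=[-5,5]  old=[-5,3]  +wl: 
  step 12. node 0  ⊔preds=[-5,5]  new=[-5,5]  stable
  step 13. node 3  ⊔preds=[-5,5]  new=[-5,5]  old=[-5,4]  +wl: 0,1,2
  step 14. node 0  ⊔preds=[-5,5]  new=[-5,5]  stable
  step 15. node 1  ⊔preds=[-5,5]  new=[-3,5]  stable
  step 16. node 2  ⊔preds=[-5,5]  new=[-5,5]  stable

Least fixpoint reached:
  node 0: [-5,5]
  node 1: [-3,5]
  node 2: [-5,5]
  node 3: [-5,5]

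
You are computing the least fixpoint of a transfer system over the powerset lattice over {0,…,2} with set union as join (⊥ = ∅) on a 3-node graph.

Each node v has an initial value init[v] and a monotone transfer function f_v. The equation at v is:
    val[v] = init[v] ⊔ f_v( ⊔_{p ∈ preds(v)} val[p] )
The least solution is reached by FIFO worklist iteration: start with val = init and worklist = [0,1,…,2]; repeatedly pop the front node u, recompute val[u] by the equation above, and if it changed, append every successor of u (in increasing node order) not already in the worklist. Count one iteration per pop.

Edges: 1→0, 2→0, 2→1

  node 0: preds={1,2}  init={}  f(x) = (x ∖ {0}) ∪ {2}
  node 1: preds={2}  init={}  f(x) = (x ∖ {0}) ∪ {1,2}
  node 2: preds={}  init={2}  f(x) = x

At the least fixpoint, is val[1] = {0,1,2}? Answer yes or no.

Trace (4 dequeues):
  [1] u=0 | in {2} | out {2} | prev {} | push {}
  [2] u=1 | in {2} | out {1,2} | prev {} | push {0}
  [3] u=2 | in {} | out {2} | ==
  [4] u=0 | in {1,2} | out {1,2} | prev {2} | push {}

Converged values:
  [0] {1,2}
  [1] {1,2}
  [2] {2}

no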